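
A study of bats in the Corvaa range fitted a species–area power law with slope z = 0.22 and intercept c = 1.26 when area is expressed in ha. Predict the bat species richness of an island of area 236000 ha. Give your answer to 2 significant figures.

19

S = 1.26 × 236000^0.22
ln S = ln 1.26 + 0.22 × ln 236000 = 0.2311 + 0.22 × 12.3716 = 2.9529
S = e^2.9529 ≈ 19.16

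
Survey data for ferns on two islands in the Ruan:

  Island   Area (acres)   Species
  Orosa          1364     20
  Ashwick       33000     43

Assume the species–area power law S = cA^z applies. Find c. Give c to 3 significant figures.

z = ln(S₂/S₁) / ln(A₂/A₁) = ln(43/20) / ln(33000/1364) = 0.7655 / 3.1861 = 0.2403
c = S₁ / A₁^z = 20 / 1364^0.2403 = 20 / 5.664 = 3.531

3.53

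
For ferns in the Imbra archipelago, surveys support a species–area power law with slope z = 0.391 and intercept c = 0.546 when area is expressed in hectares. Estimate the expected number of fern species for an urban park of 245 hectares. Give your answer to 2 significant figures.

4.7

S = 0.546 × 245^0.391
ln S = ln 0.546 + 0.391 × ln 245 = -0.6051 + 0.391 × 5.5013 = 1.5459
S = e^1.5459 ≈ 4.692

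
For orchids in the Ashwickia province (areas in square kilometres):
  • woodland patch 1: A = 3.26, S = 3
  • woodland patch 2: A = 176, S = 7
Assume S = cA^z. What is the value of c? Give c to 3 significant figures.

2.33

z = ln(S₂/S₁) / ln(A₂/A₁) = ln(7/3) / ln(176/3.26) = 0.8473 / 3.9888 = 0.2124
c = S₁ / A₁^z = 3 / 3.26^0.2124 = 3 / 1.285 = 2.334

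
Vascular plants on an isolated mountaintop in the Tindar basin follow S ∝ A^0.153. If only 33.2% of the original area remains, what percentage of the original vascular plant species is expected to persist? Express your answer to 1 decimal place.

84.5%

S_new/S_old = (A_new/A_old)^z = 0.332^0.153
= exp(0.153 × ln 0.332) = exp(0.153 × -1.1026) = exp(-0.1687) ≈ 0.8448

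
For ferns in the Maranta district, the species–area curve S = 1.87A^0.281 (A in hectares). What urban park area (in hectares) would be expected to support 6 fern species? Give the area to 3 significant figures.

63.4 hectares

6 = 1.87 × A^0.281  ⇒  A^0.281 = 6/1.87 = 3.209
ln A = ln(3.209) / 0.281 = 1.1658 / 0.281 = 4.1488
A = e^4.1488 ≈ 63.36 hectares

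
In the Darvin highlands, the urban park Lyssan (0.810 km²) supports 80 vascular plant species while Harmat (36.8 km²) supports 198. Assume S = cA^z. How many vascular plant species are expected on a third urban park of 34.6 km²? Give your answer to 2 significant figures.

z = ln(198/80) / ln(36.8/0.81) = 0.9062 / 3.8162 = 0.2375
c = 80 / 0.81^0.2375 = 80 / 0.9512 = 84.11
S₃ = 84.11 × 34.6^0.2375 = 84.11 × 2.32 ≈ 195.1

200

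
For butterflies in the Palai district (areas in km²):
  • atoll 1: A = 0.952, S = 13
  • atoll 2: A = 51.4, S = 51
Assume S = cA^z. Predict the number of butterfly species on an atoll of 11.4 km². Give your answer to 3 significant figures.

z = ln(51/13) / ln(51.4/0.952) = 1.3669 / 3.9888 = 0.3427
c = 13 / 0.952^0.3427 = 13 / 0.9833 = 13.22
S₃ = 13.22 × 11.4^0.3427 = 13.22 × 2.302 ≈ 30.44

30.4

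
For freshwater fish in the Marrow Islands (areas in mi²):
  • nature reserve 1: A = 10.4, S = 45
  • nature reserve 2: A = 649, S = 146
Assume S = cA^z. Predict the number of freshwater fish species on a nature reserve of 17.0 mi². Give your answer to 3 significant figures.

z = ln(146/45) / ln(649/10.4) = 1.1769 / 4.1336 = 0.2847
c = 45 / 10.4^0.2847 = 45 / 1.948 = 23.1
S₃ = 23.1 × 17^0.2847 = 23.1 × 2.24 ≈ 51.76

51.8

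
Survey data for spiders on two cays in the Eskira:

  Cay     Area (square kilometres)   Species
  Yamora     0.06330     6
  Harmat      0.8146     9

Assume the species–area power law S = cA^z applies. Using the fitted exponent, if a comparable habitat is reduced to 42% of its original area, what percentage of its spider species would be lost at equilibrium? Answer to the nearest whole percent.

z = ln(9/6) / ln(0.8146/0.0633) = 0.4055 / 2.5548 = 0.1587
S_new/S_old = (A_new/A_old)^z = 0.42^0.1587 = exp(0.1587 × -0.8675) = 0.8714
Fraction lost = 1 − 0.8714 = 0.1286

13%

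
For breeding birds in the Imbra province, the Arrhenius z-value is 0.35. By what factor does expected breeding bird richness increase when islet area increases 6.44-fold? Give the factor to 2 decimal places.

1.92

S₂/S₁ = (A₂/A₁)^z = 6.44^0.35
ln(S₂/S₁) = 0.35 × ln 6.44 = 0.35 × 1.8625 = 0.6519
S₂/S₁ = e^0.6519 ≈ 1.919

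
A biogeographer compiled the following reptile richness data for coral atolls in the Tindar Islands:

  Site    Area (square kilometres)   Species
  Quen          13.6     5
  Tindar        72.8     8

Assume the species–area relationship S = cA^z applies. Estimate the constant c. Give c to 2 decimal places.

2.41

z = ln(S₂/S₁) / ln(A₂/A₁) = ln(8/5) / ln(72.8/13.6) = 0.4700 / 1.6776 = 0.2802
c = S₁ / A₁^z = 5 / 13.6^0.2802 = 5 / 2.078 = 2.407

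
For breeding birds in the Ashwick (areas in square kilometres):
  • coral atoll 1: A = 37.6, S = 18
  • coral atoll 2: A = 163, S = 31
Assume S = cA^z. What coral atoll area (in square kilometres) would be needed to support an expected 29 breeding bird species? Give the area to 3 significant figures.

z = ln(31/18) / ln(163/37.6) = 0.5436 / 1.4667 = 0.3706
c = 18 / 37.6^0.3706 = 18 / 3.835 = 4.693
A = (29/4.693)^(1/0.3706) ⇒ ln A = ln(6.179)/0.3706 = 4.9138
A = e^4.9138 ≈ 136.2 square kilometres

136 square kilometres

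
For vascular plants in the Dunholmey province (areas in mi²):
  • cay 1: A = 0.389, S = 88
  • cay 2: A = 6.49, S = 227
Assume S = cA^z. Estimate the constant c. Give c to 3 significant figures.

z = ln(S₂/S₁) / ln(A₂/A₁) = ln(227/88) / ln(6.49/0.389) = 0.9476 / 2.8144 = 0.3367
c = S₁ / A₁^z = 88 / 0.389^0.3367 = 88 / 0.7277 = 120.9

121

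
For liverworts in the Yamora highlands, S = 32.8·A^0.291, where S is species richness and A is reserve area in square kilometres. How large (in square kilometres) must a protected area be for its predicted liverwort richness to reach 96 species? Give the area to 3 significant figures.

96 = 32.8 × A^0.291  ⇒  A^0.291 = 96/32.8 = 2.927
ln A = ln(2.927) / 0.291 = 1.0739 / 0.291 = 3.6904
A = e^3.6904 ≈ 40.06 square kilometres

40.1 square kilometres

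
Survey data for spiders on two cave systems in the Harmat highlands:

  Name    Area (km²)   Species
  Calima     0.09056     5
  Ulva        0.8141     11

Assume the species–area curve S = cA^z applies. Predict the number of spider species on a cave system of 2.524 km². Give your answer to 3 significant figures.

16.5

z = ln(11/5) / ln(0.8141/0.09056) = 0.7885 / 2.1961 = 0.3590
c = 5 / 0.09056^0.3590 = 5 / 0.4222 = 11.84
S₃ = 11.84 × 2.524^0.3590 = 11.84 × 1.394 ≈ 16.51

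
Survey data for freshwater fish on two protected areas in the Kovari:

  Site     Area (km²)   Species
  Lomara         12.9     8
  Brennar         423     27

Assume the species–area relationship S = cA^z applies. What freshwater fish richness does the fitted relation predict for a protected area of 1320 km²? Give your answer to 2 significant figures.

40

z = ln(27/8) / ln(423/12.9) = 1.2164 / 3.4901 = 0.3485
c = 8 / 12.9^0.3485 = 8 / 2.438 = 3.281
S₃ = 3.281 × 1320^0.3485 = 3.281 × 12.23 ≈ 40.14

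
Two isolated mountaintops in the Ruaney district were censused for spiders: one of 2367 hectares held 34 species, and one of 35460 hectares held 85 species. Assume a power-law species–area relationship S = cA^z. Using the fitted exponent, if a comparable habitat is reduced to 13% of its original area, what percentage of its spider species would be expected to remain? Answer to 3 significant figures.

50.1%

z = ln(85/34) / ln(35460/2367) = 0.9163 / 2.7068 = 0.3385
S_new/S_old = (A_new/A_old)^z = 0.13^0.3385 = exp(0.3385 × -2.0402) = 0.5013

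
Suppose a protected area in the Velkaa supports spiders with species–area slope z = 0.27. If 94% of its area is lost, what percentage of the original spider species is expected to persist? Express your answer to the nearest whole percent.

47%

S_new/S_old = (A_new/A_old)^z = 0.06^0.27
= exp(0.27 × ln 0.06) = exp(0.27 × -2.8134) = exp(-0.7596) ≈ 0.4678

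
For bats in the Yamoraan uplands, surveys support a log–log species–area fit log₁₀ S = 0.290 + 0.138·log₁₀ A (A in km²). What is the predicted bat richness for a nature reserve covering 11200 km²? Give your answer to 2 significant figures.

S = 1.95 × 11200^0.138
ln S = ln 1.95 + 0.138 × ln 11200 = 0.6677 + 0.138 × 9.3237 = 1.9544
S = e^1.9544 ≈ 7.06

7.1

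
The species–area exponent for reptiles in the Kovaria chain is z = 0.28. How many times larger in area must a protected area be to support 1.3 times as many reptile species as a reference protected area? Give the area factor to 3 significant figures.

2.55

(A₂/A₁)^0.28 = 1.3, so A₂/A₁ = 1.3^(1/0.28) = 1.3^3.571
ln(A₂/A₁) = ln 1.3 / 0.28 = 0.2624 / 0.28 = 0.9370
A₂/A₁ = e^0.9370 ≈ 2.552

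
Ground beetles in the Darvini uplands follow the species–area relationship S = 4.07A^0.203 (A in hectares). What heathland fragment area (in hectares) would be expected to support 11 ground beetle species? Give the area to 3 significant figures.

11 = 4.07 × A^0.203  ⇒  A^0.203 = 11/4.07 = 2.703
ln A = ln(2.703) / 0.203 = 0.9943 / 0.203 = 4.8978
A = e^4.8978 ≈ 134 hectares

134 hectares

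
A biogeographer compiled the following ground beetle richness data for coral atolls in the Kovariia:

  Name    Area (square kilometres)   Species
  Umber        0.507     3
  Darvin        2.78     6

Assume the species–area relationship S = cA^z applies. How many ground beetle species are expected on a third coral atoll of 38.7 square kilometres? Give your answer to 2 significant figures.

18

z = ln(6/3) / ln(2.78/0.507) = 0.6931 / 1.7017 = 0.4073
c = 3 / 0.507^0.4073 = 3 / 0.7583 = 3.956
S₃ = 3.956 × 38.7^0.4073 = 3.956 × 4.433 ≈ 17.54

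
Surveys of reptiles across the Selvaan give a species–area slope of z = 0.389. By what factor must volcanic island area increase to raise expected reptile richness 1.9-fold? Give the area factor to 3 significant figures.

5.21

(A₂/A₁)^0.389 = 1.9, so A₂/A₁ = 1.9^(1/0.389) = 1.9^2.571
ln(A₂/A₁) = ln 1.9 / 0.389 = 0.6419 / 0.389 = 1.6500
A₂/A₁ = e^1.6500 ≈ 5.207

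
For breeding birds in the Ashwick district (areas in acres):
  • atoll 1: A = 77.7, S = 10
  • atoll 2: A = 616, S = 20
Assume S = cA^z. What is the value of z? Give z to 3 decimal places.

Taking logs: ln S = ln c + z ln A, so z = (ln S₂ − ln S₁)/(ln A₂ − ln A₁).
z = ln(20/10) / ln(616/77.7) = ln(2) / ln(7.928) = 0.6931 / 2.0704 = 0.3348

0.335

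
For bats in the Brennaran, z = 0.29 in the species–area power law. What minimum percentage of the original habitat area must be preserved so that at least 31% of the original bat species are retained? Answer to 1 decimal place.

1.8%

Need (A_new/A_old)^0.29 = 0.31, so A_new/A_old = 0.31^(1/0.29) = 0.31^3.448
ln(A_new/A_old) = ln 0.31 / 0.29 = -1.1712 / 0.29 = -4.0386
A_new/A_old = e^-4.0386 ≈ 0.01762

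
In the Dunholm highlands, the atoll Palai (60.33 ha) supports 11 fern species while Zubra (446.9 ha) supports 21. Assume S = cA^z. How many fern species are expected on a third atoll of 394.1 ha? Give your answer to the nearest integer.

z = ln(21/11) / ln(446.9/60.33) = 0.6466 / 2.0025 = 0.3229
c = 11 / 60.33^0.3229 = 11 / 3.758 = 2.927
S₃ = 2.927 × 394.1^0.3229 = 2.927 × 6.889 ≈ 20.16

20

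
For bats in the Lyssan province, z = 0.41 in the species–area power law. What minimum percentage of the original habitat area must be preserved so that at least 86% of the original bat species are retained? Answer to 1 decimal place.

Need (A_new/A_old)^0.41 = 0.86, so A_new/A_old = 0.86^(1/0.41) = 0.86^2.439
ln(A_new/A_old) = ln 0.86 / 0.41 = -0.1508 / 0.41 = -0.3679
A_new/A_old = e^-0.3679 ≈ 0.6922

69.2%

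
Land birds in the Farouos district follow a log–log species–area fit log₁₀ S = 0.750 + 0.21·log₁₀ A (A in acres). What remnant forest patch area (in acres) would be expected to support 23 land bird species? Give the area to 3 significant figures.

818 acres

23 = 5.623 × A^0.21  ⇒  A^0.21 = 23/5.623 = 4.09
ln A = ln(4.09) / 0.21 = 1.4086 / 0.21 = 6.7074
A = e^6.7074 ≈ 818.4 acres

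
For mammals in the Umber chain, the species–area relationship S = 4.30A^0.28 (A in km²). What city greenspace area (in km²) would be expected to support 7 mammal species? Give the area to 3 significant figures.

5.70 km²

7 = 4.3 × A^0.28  ⇒  A^0.28 = 7/4.3 = 1.628
ln A = ln(1.628) / 0.28 = 0.4873 / 0.28 = 1.7403
A = e^1.7403 ≈ 5.699 km²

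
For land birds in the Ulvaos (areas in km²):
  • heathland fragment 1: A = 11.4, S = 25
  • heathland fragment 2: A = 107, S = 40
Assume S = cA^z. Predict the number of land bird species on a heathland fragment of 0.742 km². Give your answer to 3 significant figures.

14.1

z = ln(40/25) / ln(107/11.4) = 0.4700 / 2.2392 = 0.2099
c = 25 / 11.4^0.2099 = 25 / 1.667 = 15
S₃ = 15 × 0.742^0.2099 = 15 × 0.9393 ≈ 14.09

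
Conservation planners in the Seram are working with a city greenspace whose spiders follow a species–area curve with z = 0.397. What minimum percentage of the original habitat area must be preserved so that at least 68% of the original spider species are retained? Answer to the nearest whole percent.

38%

Need (A_new/A_old)^0.397 = 0.68, so A_new/A_old = 0.68^(1/0.397) = 0.68^2.519
ln(A_new/A_old) = ln 0.68 / 0.397 = -0.3857 / 0.397 = -0.9714
A_new/A_old = e^-0.9714 ≈ 0.3785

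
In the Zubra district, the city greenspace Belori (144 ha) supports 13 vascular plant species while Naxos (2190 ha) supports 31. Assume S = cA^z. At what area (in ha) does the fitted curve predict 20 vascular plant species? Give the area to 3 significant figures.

z = ln(31/13) / ln(2190/144) = 0.8690 / 2.7218 = 0.3193
c = 13 / 144^0.3193 = 13 / 4.888 = 2.66
A = (20/2.66)^(1/0.3193) ⇒ ln A = ln(7.52)/0.3193 = 6.3190
A = e^6.3190 ≈ 555 ha

555 ha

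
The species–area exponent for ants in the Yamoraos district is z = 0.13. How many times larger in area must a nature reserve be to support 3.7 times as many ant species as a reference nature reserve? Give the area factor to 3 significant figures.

23500

(A₂/A₁)^0.13 = 3.7, so A₂/A₁ = 3.7^(1/0.13) = 3.7^7.692
ln(A₂/A₁) = ln 3.7 / 0.13 = 1.3083 / 0.13 = 10.0641
A₂/A₁ = e^10.0641 ≈ 23485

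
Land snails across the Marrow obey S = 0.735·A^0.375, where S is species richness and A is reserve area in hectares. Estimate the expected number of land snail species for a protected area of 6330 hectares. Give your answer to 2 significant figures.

S = 0.735 × 6330^0.375 = 0.735 × 26.64 ≈ 19.58

20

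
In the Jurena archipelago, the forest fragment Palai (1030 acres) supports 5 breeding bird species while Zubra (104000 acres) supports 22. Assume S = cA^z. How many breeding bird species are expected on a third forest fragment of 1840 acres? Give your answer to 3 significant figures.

z = ln(22/5) / ln(104000/1030) = 1.4816 / 4.6148 = 0.3211
c = 5 / 1030^0.3211 = 5 / 9.274 = 0.5391
S₃ = 0.5391 × 1840^0.3211 = 0.5391 × 11.17 ≈ 6.024

6.02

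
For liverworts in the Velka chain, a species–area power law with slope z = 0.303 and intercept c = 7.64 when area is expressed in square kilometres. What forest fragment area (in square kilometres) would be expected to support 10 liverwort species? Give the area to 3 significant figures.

10 = 7.64 × A^0.303  ⇒  A^0.303 = 10/7.64 = 1.309
ln A = ln(1.309) / 0.303 = 0.2692 / 0.303 = 0.8884
A = e^0.8884 ≈ 2.431 square kilometres

2.43 square kilometres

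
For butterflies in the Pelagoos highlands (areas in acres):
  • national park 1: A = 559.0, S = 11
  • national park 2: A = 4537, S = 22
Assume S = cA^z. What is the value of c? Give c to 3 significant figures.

z = ln(S₂/S₁) / ln(A₂/A₁) = ln(22/11) / ln(4537/559) = 0.6931 / 2.0939 = 0.3310
c = S₁ / A₁^z = 11 / 559^0.3310 = 11 / 8.119 = 1.355

1.35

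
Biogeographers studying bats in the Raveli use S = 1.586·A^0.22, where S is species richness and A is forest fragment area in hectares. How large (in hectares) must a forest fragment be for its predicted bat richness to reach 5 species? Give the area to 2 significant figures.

5 = 1.586 × A^0.22  ⇒  A^0.22 = 5/1.586 = 3.153
ln A = ln(3.153) / 0.22 = 1.1482 / 0.22 = 5.2192
A = e^5.2192 ≈ 184.8 hectares

180 hectares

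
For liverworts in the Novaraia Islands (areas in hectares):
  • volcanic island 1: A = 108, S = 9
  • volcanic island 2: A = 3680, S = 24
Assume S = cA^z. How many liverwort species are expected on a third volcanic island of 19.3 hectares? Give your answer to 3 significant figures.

5.58

z = ln(24/9) / ln(3680/108) = 0.9808 / 3.5285 = 0.2780
c = 9 / 108^0.2780 = 9 / 3.675 = 2.449
S₃ = 2.449 × 19.3^0.2780 = 2.449 × 2.277 ≈ 5.576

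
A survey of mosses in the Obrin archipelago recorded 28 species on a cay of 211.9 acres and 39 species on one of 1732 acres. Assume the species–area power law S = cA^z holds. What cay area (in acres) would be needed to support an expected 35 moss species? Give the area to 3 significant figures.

z = ln(39/28) / ln(1732/211.9) = 0.3314 / 2.1009 = 0.1577
c = 28 / 211.9^0.1577 = 28 / 2.327 = 12.03
A = (35/12.03)^(1/0.1577) ⇒ ln A = ln(2.909)/0.1577 = 6.7709
A = e^6.7709 ≈ 872.1 acres

872 acres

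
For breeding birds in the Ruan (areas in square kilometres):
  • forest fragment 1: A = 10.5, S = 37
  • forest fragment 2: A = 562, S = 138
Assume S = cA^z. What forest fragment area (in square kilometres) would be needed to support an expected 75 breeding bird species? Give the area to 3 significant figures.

z = ln(138/37) / ln(562/10.5) = 1.3163 / 3.9801 = 0.3307
c = 37 / 10.5^0.3307 = 37 / 2.176 = 17
A = (75/17)^(1/0.3307) ⇒ ln A = ln(4.412)/0.3307 = 4.4878
A = e^4.4878 ≈ 88.92 square kilometres

88.9 square kilometres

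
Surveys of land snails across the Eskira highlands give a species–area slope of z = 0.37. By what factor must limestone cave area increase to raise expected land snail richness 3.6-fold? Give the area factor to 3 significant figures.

31.9

(A₂/A₁)^0.37 = 3.6, so A₂/A₁ = 3.6^(1/0.37) = 3.6^2.703
ln(A₂/A₁) = ln 3.6 / 0.37 = 1.2809 / 0.37 = 3.4620
A₂/A₁ = e^3.4620 ≈ 31.88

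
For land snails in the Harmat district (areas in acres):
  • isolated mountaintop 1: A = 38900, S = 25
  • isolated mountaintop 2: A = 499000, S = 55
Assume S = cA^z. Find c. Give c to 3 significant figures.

z = ln(S₂/S₁) / ln(A₂/A₁) = ln(55/25) / ln(499000/38900) = 0.7885 / 2.5516 = 0.3090
c = S₁ / A₁^z = 25 / 38900^0.3090 = 25 / 26.2 = 0.9542

0.954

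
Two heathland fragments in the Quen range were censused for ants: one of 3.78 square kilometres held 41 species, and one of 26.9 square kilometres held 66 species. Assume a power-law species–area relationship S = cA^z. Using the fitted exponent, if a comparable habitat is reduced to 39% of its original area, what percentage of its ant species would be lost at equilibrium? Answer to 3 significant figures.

20.4%

z = ln(66/41) / ln(26.9/3.78) = 0.4761 / 1.9624 = 0.2426
S_new/S_old = (A_new/A_old)^z = 0.39^0.2426 = exp(0.2426 × -0.9416) = 0.7958
Fraction lost = 1 − 0.7958 = 0.2042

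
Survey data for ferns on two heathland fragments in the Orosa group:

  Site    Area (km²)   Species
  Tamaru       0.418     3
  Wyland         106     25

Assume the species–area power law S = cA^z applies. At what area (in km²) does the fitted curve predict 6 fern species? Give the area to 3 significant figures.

z = ln(25/3) / ln(106/0.418) = 2.1203 / 5.5357 = 0.3830
c = 3 / 0.418^0.3830 = 3 / 0.716 = 4.19
A = (6/4.19)^(1/0.3830) ⇒ ln A = ln(1.432)/0.3830 = 0.9374
A = e^0.9374 ≈ 2.553 km²

2.55 km²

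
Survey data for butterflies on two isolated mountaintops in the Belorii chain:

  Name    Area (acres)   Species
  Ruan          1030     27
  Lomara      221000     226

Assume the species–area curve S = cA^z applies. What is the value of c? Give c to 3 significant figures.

z = ln(S₂/S₁) / ln(A₂/A₁) = ln(226/27) / ln(221000/1030) = 2.1247 / 5.3686 = 0.3958
c = S₁ / A₁^z = 27 / 1030^0.3958 = 27 / 15.57 = 1.734

1.73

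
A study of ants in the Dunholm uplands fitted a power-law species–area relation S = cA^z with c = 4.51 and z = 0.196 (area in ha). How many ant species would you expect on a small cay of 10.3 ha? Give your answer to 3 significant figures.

7.12

S = 4.51 × 10.3^0.196 = 4.51 × 1.579 ≈ 7.123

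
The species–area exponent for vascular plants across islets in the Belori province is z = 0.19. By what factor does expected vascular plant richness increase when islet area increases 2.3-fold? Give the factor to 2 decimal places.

S₂/S₁ = (A₂/A₁)^z = 2.3^0.19
ln(S₂/S₁) = 0.19 × ln 2.3 = 0.19 × 0.8329 = 0.1583
S₂/S₁ = e^0.1583 ≈ 1.171

1.17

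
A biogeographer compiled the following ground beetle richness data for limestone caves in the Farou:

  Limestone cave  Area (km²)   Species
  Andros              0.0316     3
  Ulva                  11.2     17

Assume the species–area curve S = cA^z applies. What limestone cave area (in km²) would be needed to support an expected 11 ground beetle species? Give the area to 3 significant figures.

2.57 km²

z = ln(17/3) / ln(11.2/0.0316) = 1.7346 / 5.8705 = 0.2955
c = 3 / 0.0316^0.2955 = 3 / 0.3603 = 8.326
A = (11/8.326)^(1/0.2955) ⇒ ln A = ln(1.321)/0.2955 = 0.9426
A = e^0.9426 ≈ 2.567 km²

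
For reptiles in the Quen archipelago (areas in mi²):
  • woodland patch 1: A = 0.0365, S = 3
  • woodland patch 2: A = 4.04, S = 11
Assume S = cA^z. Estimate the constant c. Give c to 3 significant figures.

z = ln(S₂/S₁) / ln(A₂/A₁) = ln(11/3) / ln(4.04/0.0365) = 1.2993 / 4.7067 = 0.2761
c = S₁ / A₁^z = 3 / 0.0365^0.2761 = 3 / 0.401 = 7.482

7.48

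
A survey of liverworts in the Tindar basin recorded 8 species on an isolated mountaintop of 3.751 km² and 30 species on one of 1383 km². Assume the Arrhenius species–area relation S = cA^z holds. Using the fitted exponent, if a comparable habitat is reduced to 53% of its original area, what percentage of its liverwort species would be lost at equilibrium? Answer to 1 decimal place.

13.2%

z = ln(30/8) / ln(1383/3.751) = 1.3218 / 5.9100 = 0.2236
S_new/S_old = (A_new/A_old)^z = 0.53^0.2236 = exp(0.2236 × -0.6349) = 0.8676
Fraction lost = 1 − 0.8676 = 0.1324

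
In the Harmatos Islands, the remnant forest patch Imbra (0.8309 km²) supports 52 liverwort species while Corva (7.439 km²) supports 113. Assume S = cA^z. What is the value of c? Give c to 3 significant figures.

z = ln(S₂/S₁) / ln(A₂/A₁) = ln(113/52) / ln(7.439/0.8309) = 0.7761 / 2.1920 = 0.3541
c = S₁ / A₁^z = 52 / 0.8309^0.3541 = 52 / 0.9365 = 55.53

55.5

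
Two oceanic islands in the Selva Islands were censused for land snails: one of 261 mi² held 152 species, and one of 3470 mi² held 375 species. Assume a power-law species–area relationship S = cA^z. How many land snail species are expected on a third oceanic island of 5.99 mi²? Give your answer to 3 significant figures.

40.7

z = ln(375/152) / ln(3470/261) = 0.9030 / 2.5874 = 0.3490
c = 152 / 261^0.3490 = 152 / 6.974 = 21.8
S₃ = 21.8 × 5.99^0.3490 = 21.8 × 1.868 ≈ 40.71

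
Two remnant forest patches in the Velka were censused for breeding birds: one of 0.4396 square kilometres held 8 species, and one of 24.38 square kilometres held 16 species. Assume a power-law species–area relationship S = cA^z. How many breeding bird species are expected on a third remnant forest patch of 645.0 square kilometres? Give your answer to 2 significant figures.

28

z = ln(16/8) / ln(24.38/0.4396) = 0.6931 / 4.0157 = 0.1726
c = 8 / 0.4396^0.1726 = 8 / 0.8677 = 9.219
S₃ = 9.219 × 645^0.1726 = 9.219 × 3.055 ≈ 28.16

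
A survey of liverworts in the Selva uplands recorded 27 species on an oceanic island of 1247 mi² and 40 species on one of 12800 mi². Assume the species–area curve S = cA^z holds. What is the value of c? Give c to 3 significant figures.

z = ln(S₂/S₁) / ln(A₂/A₁) = ln(40/27) / ln(12800/1247) = 0.3930 / 2.3287 = 0.1688
c = S₁ / A₁^z = 27 / 1247^0.1688 = 27 / 3.331 = 8.107

8.11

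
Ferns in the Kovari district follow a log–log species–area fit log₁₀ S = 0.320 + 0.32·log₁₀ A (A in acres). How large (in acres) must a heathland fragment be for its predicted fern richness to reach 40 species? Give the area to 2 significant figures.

40 = 2.089 × A^0.32  ⇒  A^0.32 = 40/2.089 = 19.15
ln A = ln(19.15) / 0.32 = 2.9521 / 0.32 = 9.2252
A = e^9.2252 ≈ 10149 acres

10000 acres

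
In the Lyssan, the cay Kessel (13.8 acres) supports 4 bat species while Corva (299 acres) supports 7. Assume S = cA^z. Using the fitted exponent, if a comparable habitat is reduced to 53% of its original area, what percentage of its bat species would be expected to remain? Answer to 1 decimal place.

z = ln(7/4) / ln(299/13.8) = 0.5596 / 3.0758 = 0.1819
S_new/S_old = (A_new/A_old)^z = 0.53^0.1819 = exp(0.1819 × -0.6349) = 0.8909

89.1%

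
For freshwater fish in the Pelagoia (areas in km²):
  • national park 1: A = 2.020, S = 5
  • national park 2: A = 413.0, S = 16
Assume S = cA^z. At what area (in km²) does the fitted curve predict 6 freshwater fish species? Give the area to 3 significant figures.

z = ln(16/5) / ln(413/2.02) = 1.1632 / 5.3204 = 0.2186
c = 5 / 2.02^0.2186 = 5 / 1.166 = 4.288
A = (6/4.288)^(1/0.2186) ⇒ ln A = ln(1.399)/0.2186 = 1.5371
A = e^1.5371 ≈ 4.651 km²

4.65 km²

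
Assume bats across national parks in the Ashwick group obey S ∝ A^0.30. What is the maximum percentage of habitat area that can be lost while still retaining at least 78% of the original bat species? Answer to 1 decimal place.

56.3%

Need (A_new/A_old)^0.3 = 0.78, so A_new/A_old = 0.78^(1/0.3) = 0.78^3.333
ln(A_new/A_old) = ln 0.78 / 0.3 = -0.2485 / 0.3 = -0.8282
A_new/A_old = e^-0.8282 ≈ 0.4368
Fraction that can be lost = 1 − 0.4368 = 0.5632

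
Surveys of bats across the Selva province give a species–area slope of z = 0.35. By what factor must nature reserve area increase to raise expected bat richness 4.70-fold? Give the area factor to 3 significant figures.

83.2

(A₂/A₁)^0.35 = 4.7, so A₂/A₁ = 4.7^(1/0.35) = 4.7^2.857
ln(A₂/A₁) = ln 4.7 / 0.35 = 1.5476 / 0.35 = 4.4216
A₂/A₁ = e^4.4216 ≈ 83.23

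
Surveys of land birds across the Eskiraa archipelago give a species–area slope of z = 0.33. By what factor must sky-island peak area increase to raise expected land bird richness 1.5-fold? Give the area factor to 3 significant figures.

(A₂/A₁)^0.33 = 1.5, so A₂/A₁ = 1.5^(1/0.33) = 1.5^3.03
ln(A₂/A₁) = ln 1.5 / 0.33 = 0.4055 / 0.33 = 1.2287
A₂/A₁ = e^1.2287 ≈ 3.417

3.42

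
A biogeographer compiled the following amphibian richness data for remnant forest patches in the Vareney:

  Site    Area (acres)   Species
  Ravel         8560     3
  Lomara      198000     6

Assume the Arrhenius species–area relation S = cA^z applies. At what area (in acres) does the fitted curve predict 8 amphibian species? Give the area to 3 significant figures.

z = ln(6/3) / ln(198000/8560) = 0.6931 / 3.1412 = 0.2207
c = 3 / 8560^0.2207 = 3 / 7.375 = 0.4068
A = (8/0.4068)^(1/0.2207) ⇒ ln A = ln(19.67)/0.2207 = 13.4997
A = e^13.4997 ≈ 729215 acres

729000 acres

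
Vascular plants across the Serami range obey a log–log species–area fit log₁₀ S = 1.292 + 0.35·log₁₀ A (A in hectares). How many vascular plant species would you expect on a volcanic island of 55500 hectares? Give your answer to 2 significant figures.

900

S = 19.59 × 55500^0.35
ln S = ln 19.59 + 0.35 × ln 55500 = 2.9749 + 0.35 × 10.9241 = 6.7984
S = e^6.7984 ≈ 896.4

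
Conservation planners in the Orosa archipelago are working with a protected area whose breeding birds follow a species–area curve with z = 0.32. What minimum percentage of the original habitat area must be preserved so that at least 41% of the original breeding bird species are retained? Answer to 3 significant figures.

Need (A_new/A_old)^0.32 = 0.41, so A_new/A_old = 0.41^(1/0.32) = 0.41^3.125
ln(A_new/A_old) = ln 0.41 / 0.32 = -0.8916 / 0.32 = -2.7862
A_new/A_old = e^-2.7862 ≈ 0.06165

6.17%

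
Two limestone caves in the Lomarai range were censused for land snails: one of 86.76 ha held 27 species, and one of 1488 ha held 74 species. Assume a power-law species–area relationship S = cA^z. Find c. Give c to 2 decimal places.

5.54

z = ln(S₂/S₁) / ln(A₂/A₁) = ln(74/27) / ln(1488/86.76) = 1.0082 / 2.8420 = 0.3548
c = S₁ / A₁^z = 27 / 86.76^0.3548 = 27 / 4.871 = 5.543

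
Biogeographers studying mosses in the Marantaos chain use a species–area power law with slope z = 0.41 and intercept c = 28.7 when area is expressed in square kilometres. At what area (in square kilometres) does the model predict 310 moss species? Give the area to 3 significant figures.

310 = 28.7 × A^0.41  ⇒  A^0.41 = 310/28.7 = 10.8
ln A = ln(10.8) / 0.41 = 2.3797 / 0.41 = 5.8041
A = e^5.8041 ≈ 331.7 square kilometres

332 square kilometres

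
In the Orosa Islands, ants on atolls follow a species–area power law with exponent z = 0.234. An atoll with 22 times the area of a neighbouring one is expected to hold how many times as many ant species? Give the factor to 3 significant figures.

S₂/S₁ = (A₂/A₁)^z = 22^0.234
ln(S₂/S₁) = 0.234 × ln 22 = 0.234 × 3.0910 = 0.7233
S₂/S₁ = e^0.7233 ≈ 2.061

2.06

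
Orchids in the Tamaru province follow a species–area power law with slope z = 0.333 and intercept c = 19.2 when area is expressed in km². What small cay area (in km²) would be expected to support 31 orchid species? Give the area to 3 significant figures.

31 = 19.2 × A^0.333  ⇒  A^0.333 = 31/19.2 = 1.615
ln A = ln(1.615) / 0.333 = 0.4791 / 0.333 = 1.4387
A = e^1.4387 ≈ 4.215 km²

4.22 km²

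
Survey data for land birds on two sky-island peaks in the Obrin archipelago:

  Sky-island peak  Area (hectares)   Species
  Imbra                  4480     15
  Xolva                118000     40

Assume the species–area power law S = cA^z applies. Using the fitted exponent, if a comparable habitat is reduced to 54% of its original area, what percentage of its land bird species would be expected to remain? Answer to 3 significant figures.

83.1%

z = ln(40/15) / ln(118000/4480) = 0.9808 / 3.2711 = 0.2999
S_new/S_old = (A_new/A_old)^z = 0.54^0.2999 = exp(0.2999 × -0.6162) = 0.8313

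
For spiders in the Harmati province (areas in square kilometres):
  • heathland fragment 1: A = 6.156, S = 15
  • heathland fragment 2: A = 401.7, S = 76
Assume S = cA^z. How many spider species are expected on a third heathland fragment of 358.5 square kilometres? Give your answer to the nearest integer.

z = ln(76/15) / ln(401.7/6.156) = 1.6227 / 4.1783 = 0.3884
c = 15 / 6.156^0.3884 = 15 / 2.026 = 7.406
S₃ = 7.406 × 358.5^0.3884 = 7.406 × 9.819 ≈ 72.71

73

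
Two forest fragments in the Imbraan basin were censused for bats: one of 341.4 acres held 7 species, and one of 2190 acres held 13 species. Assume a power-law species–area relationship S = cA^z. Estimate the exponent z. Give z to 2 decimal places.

0.33

Taking logs: ln S = ln c + z ln A, so z = (ln S₂ − ln S₁)/(ln A₂ − ln A₁).
z = ln(13/7) / ln(2190/341.4) = ln(1.857) / ln(6.415) = 0.6190 / 1.8586 = 0.3331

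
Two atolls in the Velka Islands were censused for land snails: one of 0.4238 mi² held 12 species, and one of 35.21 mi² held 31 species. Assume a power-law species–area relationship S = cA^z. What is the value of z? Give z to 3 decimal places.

Taking logs: ln S = ln c + z ln A, so z = (ln S₂ − ln S₁)/(ln A₂ − ln A₁).
z = ln(31/12) / ln(35.21/0.4238) = ln(2.583) / ln(83.08) = 0.9491 / 4.4198 = 0.2147

0.215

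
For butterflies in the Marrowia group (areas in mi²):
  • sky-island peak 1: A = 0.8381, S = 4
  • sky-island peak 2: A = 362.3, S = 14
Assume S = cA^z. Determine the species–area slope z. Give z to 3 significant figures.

Taking logs: ln S = ln c + z ln A, so z = (ln S₂ − ln S₁)/(ln A₂ − ln A₁).
z = ln(14/4) / ln(362.3/0.8381) = ln(3.5) / ln(432.3) = 1.2528 / 6.0691 = 0.2064

0.206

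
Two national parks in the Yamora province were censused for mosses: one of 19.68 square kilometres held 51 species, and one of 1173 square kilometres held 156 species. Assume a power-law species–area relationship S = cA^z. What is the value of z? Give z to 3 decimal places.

Taking logs: ln S = ln c + z ln A, so z = (ln S₂ − ln S₁)/(ln A₂ − ln A₁).
z = ln(156/51) / ln(1173/19.68) = ln(3.059) / ln(59.6) = 1.1180 / 4.0877 = 0.2735

0.274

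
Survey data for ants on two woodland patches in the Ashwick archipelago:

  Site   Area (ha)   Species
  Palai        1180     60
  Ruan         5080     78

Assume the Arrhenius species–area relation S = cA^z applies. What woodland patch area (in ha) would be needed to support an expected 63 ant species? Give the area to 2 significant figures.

z = ln(78/60) / ln(5080/1180) = 0.2624 / 1.4598 = 0.1797
c = 60 / 1180^0.1797 = 60 / 3.565 = 16.83
A = (63/16.83)^(1/0.1797) ⇒ ln A = ln(3.744)/0.1797 = 7.3447
A = e^7.3447 ≈ 1548 ha

1500 ha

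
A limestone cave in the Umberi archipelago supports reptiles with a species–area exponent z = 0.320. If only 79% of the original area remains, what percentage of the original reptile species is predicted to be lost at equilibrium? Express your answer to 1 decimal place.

7.3%

S_new/S_old = (A_new/A_old)^z = 0.79^0.32
= exp(0.32 × ln 0.79) = exp(0.32 × -0.2357) = exp(-0.0754) ≈ 0.9273
Fraction lost = 1 − 0.9273 = 0.07266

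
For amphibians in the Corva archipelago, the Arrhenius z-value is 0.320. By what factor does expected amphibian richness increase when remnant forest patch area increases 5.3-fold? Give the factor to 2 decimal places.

S₂/S₁ = (A₂/A₁)^z = 5.3^0.32
ln(S₂/S₁) = 0.32 × ln 5.3 = 0.32 × 1.6677 = 0.5337
S₂/S₁ = e^0.5337 ≈ 1.705

1.71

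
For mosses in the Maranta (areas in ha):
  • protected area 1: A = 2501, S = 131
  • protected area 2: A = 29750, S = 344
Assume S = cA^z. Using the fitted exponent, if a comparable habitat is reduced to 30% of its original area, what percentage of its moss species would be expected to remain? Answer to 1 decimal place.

62.5%

z = ln(344/131) / ln(29750/2501) = 0.9654 / 2.4761 = 0.3899
S_new/S_old = (A_new/A_old)^z = 0.3^0.3899 = exp(0.3899 × -1.2040) = 0.6254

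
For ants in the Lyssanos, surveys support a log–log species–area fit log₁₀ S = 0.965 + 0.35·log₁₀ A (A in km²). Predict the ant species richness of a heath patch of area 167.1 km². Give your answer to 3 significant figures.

S = 9.226 × 167.1^0.35
ln S = ln 9.226 + 0.35 × ln 167.1 = 2.2220 + 0.35 × 5.1186 = 4.0135
S = e^4.0135 ≈ 55.34

55.3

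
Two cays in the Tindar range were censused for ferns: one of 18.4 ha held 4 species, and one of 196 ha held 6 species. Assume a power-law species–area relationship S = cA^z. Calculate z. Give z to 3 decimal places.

0.171

Taking logs: ln S = ln c + z ln A, so z = (ln S₂ − ln S₁)/(ln A₂ − ln A₁).
z = ln(6/4) / ln(196/18.4) = ln(1.5) / ln(10.65) = 0.4055 / 2.3658 = 0.1714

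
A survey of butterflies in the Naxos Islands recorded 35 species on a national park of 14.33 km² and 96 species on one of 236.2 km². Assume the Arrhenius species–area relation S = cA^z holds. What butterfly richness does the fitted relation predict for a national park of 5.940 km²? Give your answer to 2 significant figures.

z = ln(96/35) / ln(236.2/14.33) = 1.0090 / 2.8023 = 0.3601
c = 35 / 14.33^0.3601 = 35 / 2.608 = 13.42
S₃ = 13.42 × 5.94^0.3601 = 13.42 × 1.899 ≈ 25.49

25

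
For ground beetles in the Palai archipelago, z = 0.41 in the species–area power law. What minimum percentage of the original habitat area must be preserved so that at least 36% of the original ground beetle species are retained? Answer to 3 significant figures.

8.28%

Need (A_new/A_old)^0.41 = 0.36, so A_new/A_old = 0.36^(1/0.41) = 0.36^2.439
ln(A_new/A_old) = ln 0.36 / 0.41 = -1.0217 / 0.41 = -2.4918
A_new/A_old = e^-2.4918 ≈ 0.08276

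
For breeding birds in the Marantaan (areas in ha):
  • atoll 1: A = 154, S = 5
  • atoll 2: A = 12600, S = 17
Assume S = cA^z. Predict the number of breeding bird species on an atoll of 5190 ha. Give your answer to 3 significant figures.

13.3

z = ln(17/5) / ln(12600/154) = 1.2238 / 4.4045 = 0.2778
c = 5 / 154^0.2778 = 5 / 4.053 = 1.234
S₃ = 1.234 × 5190^0.2778 = 1.234 × 10.77 ≈ 13.29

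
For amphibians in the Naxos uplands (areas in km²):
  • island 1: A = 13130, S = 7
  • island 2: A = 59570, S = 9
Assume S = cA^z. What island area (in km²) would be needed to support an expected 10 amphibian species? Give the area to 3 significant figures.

z = ln(9/7) / ln(59570/13130) = 0.2513 / 1.5123 = 0.1662
c = 7 / 13130^0.1662 = 7 / 4.835 = 1.448
A = (10/1.448)^(1/0.1662) ⇒ ln A = ln(6.907)/0.1662 = 11.6289
A = e^11.6289 ≈ 112297 km²

112000 km²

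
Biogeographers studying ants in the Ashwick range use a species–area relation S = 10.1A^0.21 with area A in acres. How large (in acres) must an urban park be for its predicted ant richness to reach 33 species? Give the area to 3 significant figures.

281 acres

33 = 10.1 × A^0.21  ⇒  A^0.21 = 33/10.1 = 3.267
ln A = ln(3.267) / 0.21 = 1.1840 / 0.21 = 5.6380
A = e^5.6380 ≈ 280.9 acres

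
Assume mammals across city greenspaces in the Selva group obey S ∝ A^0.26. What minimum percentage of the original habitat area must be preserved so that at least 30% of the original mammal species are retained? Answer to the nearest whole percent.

1%

Need (A_new/A_old)^0.26 = 0.3, so A_new/A_old = 0.3^(1/0.26) = 0.3^3.846
ln(A_new/A_old) = ln 0.3 / 0.26 = -1.2040 / 0.26 = -4.6307
A_new/A_old = e^-4.6307 ≈ 0.009748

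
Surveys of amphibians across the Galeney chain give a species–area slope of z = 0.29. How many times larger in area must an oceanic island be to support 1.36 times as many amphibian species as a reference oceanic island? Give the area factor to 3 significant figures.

2.89

(A₂/A₁)^0.29 = 1.36, so A₂/A₁ = 1.36^(1/0.29) = 1.36^3.448
ln(A₂/A₁) = ln 1.36 / 0.29 = 0.3075 / 0.29 = 1.0603
A₂/A₁ = e^1.0603 ≈ 2.887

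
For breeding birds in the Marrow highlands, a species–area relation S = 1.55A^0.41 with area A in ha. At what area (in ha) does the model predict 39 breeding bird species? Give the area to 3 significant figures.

39 = 1.55 × A^0.41  ⇒  A^0.41 = 39/1.55 = 25.16
ln A = ln(25.16) / 0.41 = 3.2253 / 0.41 = 7.8666
A = e^7.8666 ≈ 2609 ha

2610 ha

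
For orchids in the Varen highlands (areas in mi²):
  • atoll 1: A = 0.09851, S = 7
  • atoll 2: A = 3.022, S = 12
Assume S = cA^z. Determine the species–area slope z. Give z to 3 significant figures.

0.157

Taking logs: ln S = ln c + z ln A, so z = (ln S₂ − ln S₁)/(ln A₂ − ln A₁).
z = ln(12/7) / ln(3.022/0.09851) = ln(1.714) / ln(30.68) = 0.5390 / 3.4235 = 0.1574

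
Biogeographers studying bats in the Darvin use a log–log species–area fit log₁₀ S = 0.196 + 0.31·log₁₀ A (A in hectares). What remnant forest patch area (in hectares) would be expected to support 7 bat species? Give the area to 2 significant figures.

120 hectares

7 = 1.57 × A^0.31  ⇒  A^0.31 = 7/1.57 = 4.458
ln A = ln(4.458) / 0.31 = 1.4946 / 0.31 = 4.8213
A = e^4.8213 ≈ 124.1 hectares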